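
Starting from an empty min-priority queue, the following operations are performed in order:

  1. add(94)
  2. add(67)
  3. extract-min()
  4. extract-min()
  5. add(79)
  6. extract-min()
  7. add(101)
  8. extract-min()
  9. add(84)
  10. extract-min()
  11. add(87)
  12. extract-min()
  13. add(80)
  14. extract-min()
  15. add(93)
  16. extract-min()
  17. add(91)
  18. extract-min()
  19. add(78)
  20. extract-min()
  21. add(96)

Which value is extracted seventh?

insert 94 → {94}
insert 67 → {67, 94}
extract-min → 67; now {94}
extract-min → 94; now {}
insert 79 → {79}
extract-min → 79; now {}
insert 101 → {101}
extract-min → 101; now {}
insert 84 → {84}
extract-min → 84; now {}
insert 87 → {87}
extract-min → 87; now {}
insert 80 → {80}
extract-min → 80; now {}
insert 93 → {93}
extract-min → 93; now {}
insert 91 → {91}
extract-min → 91; now {}
insert 78 → {78}
extract-min → 78; now {}
insert 96 → {96}

80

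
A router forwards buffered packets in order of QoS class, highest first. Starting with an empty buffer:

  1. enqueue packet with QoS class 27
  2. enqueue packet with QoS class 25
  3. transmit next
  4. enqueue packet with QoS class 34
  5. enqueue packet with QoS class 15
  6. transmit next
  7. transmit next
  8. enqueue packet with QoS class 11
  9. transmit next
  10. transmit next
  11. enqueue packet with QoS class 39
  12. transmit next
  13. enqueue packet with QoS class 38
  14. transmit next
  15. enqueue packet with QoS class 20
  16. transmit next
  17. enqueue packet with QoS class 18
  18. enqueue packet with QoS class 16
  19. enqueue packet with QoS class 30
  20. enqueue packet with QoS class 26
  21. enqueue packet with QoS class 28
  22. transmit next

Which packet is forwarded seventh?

38

insert 27 → {27}
insert 25 → {27, 25}
transmit next → 27; now {25}
insert 34 → {34, 25}
insert 15 → {34, 25, 15}
transmit next → 34; now {25, 15}
transmit next → 25; now {15}
insert 11 → {15, 11}
transmit next → 15; now {11}
transmit next → 11; now {}
insert 39 → {39}
transmit next → 39; now {}
insert 38 → {38}
transmit next → 38; now {}
insert 20 → {20}
transmit next → 20; now {}
insert 18 → {18}
insert 16 → {18, 16}
insert 30 → {30, 18, 16}
insert 26 → {30, 26, 18, 16}
insert 28 → {30, 28, 26, 18, 16}
transmit next → 30; now {28, 26, 18, 16}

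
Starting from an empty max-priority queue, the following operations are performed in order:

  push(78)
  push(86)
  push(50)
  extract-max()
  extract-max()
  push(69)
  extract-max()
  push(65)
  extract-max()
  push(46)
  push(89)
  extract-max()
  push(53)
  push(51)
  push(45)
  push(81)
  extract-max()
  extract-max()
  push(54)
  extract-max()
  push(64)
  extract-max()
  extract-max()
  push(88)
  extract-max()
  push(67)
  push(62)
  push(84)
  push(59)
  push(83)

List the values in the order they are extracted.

86 → 78 → 69 → 65 → 89 → 81 → 53 → 54 → 64 → 51 → 88

insert 78 → {78}
insert 86 → {86, 78}
insert 50 → {86, 78, 50}
extract-max → 86; now {78, 50}
extract-max → 78; now {50}
insert 69 → {69, 50}
extract-max → 69; now {50}
insert 65 → {65, 50}
extract-max → 65; now {50}
insert 46 → {50, 46}
insert 89 → {89, 50, 46}
extract-max → 89; now {50, 46}
insert 53 → {53, 50, 46}
insert 51 → {53, 51, 50, 46}
insert 45 → {53, 51, 50, 46, 45}
insert 81 → {81, 53, 51, 50, 46, 45}
extract-max → 81; now {53, 51, 50, 46, 45}
extract-max → 53; now {51, 50, 46, 45}
insert 54 → {54, 51, 50, 46, 45}
extract-max → 54; now {51, 50, 46, 45}
insert 64 → {64, 51, 50, 46, 45}
extract-max → 64; now {51, 50, 46, 45}
extract-max → 51; now {50, 46, 45}
insert 88 → {88, 50, 46, 45}
extract-max → 88; now {50, 46, 45}
insert 67 → {67, 50, 46, 45}
insert 62 → {67, 62, 50, 46, 45}
insert 84 → {84, 67, 62, 50, 46, 45}
insert 59 → {84, 67, 62, 59, 50, 46, 45}
insert 83 → {84, 83, 67, 62, 59, 50, 46, 45}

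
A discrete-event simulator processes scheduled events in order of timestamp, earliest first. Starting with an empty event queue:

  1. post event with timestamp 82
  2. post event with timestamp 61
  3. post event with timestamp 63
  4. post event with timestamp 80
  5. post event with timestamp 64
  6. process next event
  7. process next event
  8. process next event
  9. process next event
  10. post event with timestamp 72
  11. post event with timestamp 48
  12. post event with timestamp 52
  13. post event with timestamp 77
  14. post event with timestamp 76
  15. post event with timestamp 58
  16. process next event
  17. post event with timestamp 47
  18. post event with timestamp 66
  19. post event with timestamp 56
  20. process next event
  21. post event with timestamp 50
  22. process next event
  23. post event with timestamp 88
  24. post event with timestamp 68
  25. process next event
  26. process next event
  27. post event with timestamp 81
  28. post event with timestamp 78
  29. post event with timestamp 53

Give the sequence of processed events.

61, 63, 64, 80, 48, 47, 50, 52, 56

insert 82 → {82}
insert 61 → {61, 82}
insert 63 → {61, 63, 82}
insert 80 → {61, 63, 80, 82}
insert 64 → {61, 63, 64, 80, 82}
process next event → 61; now {63, 64, 80, 82}
process next event → 63; now {64, 80, 82}
process next event → 64; now {80, 82}
process next event → 80; now {82}
insert 72 → {72, 82}
insert 48 → {48, 72, 82}
insert 52 → {48, 52, 72, 82}
insert 77 → {48, 52, 72, 77, 82}
insert 76 → {48, 52, 72, 76, 77, 82}
insert 58 → {48, 52, 58, 72, 76, 77, 82}
process next event → 48; now {52, 58, 72, 76, 77, 82}
insert 47 → {47, 52, 58, 72, 76, 77, 82}
insert 66 → {47, 52, 58, 66, 72, 76, 77, 82}
insert 56 → {47, 52, 56, 58, 66, 72, 76, 77, 82}
process next event → 47; now {52, 56, 58, 66, 72, 76, 77, 82}
insert 50 → {50, 52, 56, 58, 66, 72, 76, 77, 82}
process next event → 50; now {52, 56, 58, 66, 72, 76, 77, 82}
insert 88 → {52, 56, 58, 66, 72, 76, 77, 82, 88}
insert 68 → {52, 56, 58, 66, 68, 72, 76, 77, 82, 88}
process next event → 52; now {56, 58, 66, 68, 72, 76, 77, 82, 88}
process next event → 56; now {58, 66, 68, 72, 76, 77, 82, 88}
insert 81 → {58, 66, 68, 72, 76, 77, 81, 82, 88}
insert 78 → {58, 66, 68, 72, 76, 77, 78, 81, 82, 88}
insert 53 → {53, 58, 66, 68, 72, 76, 77, 78, 81, 82, 88}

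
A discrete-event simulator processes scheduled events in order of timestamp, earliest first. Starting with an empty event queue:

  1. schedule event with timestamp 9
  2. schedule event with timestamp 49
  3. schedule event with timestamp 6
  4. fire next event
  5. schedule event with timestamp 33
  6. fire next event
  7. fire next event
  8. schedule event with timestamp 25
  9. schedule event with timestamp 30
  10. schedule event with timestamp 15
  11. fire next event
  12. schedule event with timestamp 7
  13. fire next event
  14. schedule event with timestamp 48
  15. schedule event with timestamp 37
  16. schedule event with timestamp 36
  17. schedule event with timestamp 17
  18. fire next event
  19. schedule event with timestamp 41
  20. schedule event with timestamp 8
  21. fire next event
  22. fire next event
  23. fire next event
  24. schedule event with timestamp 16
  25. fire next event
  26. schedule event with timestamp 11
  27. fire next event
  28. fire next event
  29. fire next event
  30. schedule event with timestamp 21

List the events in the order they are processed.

insert 9 → {9}
insert 49 → {9, 49}
insert 6 → {6, 9, 49}
fire next event → 6; now {9, 49}
insert 33 → {9, 33, 49}
fire next event → 9; now {33, 49}
fire next event → 33; now {49}
insert 25 → {25, 49}
insert 30 → {25, 30, 49}
insert 15 → {15, 25, 30, 49}
fire next event → 15; now {25, 30, 49}
insert 7 → {7, 25, 30, 49}
fire next event → 7; now {25, 30, 49}
insert 48 → {25, 30, 48, 49}
insert 37 → {25, 30, 37, 48, 49}
insert 36 → {25, 30, 36, 37, 48, 49}
insert 17 → {17, 25, 30, 36, 37, 48, 49}
fire next event → 17; now {25, 30, 36, 37, 48, 49}
insert 41 → {25, 30, 36, 37, 41, 48, 49}
insert 8 → {8, 25, 30, 36, 37, 41, 48, 49}
fire next event → 8; now {25, 30, 36, 37, 41, 48, 49}
fire next event → 25; now {30, 36, 37, 41, 48, 49}
fire next event → 30; now {36, 37, 41, 48, 49}
insert 16 → {16, 36, 37, 41, 48, 49}
fire next event → 16; now {36, 37, 41, 48, 49}
insert 11 → {11, 36, 37, 41, 48, 49}
fire next event → 11; now {36, 37, 41, 48, 49}
fire next event → 36; now {37, 41, 48, 49}
fire next event → 37; now {41, 48, 49}
insert 21 → {21, 41, 48, 49}

6 → 9 → 33 → 15 → 7 → 17 → 8 → 25 → 30 → 16 → 11 → 36 → 37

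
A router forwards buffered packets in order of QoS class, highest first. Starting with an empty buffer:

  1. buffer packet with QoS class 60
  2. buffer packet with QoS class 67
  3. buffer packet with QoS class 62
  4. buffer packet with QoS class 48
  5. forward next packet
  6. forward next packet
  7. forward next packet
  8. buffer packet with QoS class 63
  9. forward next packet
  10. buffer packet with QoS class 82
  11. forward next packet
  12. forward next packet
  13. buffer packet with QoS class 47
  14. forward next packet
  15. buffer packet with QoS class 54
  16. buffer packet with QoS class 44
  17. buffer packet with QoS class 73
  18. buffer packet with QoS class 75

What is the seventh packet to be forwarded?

47

insert 60 → {60}
insert 67 → {67, 60}
insert 62 → {67, 62, 60}
insert 48 → {67, 62, 60, 48}
forward next packet → 67; now {62, 60, 48}
forward next packet → 62; now {60, 48}
forward next packet → 60; now {48}
insert 63 → {63, 48}
forward next packet → 63; now {48}
insert 82 → {82, 48}
forward next packet → 82; now {48}
forward next packet → 48; now {}
insert 47 → {47}
forward next packet → 47; now {}
insert 54 → {54}
insert 44 → {54, 44}
insert 73 → {73, 54, 44}
insert 75 → {75, 73, 54, 44}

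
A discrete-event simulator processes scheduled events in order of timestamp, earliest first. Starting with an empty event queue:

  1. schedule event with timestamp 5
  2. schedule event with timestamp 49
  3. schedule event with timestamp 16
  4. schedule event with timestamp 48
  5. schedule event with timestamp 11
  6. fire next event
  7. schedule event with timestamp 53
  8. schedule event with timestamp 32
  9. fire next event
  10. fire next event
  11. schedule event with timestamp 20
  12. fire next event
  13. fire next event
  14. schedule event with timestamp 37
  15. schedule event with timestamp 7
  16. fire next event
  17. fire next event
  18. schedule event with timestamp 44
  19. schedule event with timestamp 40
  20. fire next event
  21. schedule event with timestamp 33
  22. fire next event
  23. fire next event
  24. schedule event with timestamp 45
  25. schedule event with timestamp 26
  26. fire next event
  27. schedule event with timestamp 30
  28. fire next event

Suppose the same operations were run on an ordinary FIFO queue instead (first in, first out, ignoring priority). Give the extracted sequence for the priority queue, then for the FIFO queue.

insert 5 → {5}
insert 49 → {5, 49}
insert 16 → {5, 16, 49}
insert 48 → {5, 16, 48, 49}
insert 11 → {5, 11, 16, 48, 49}
fire next event → 5; now {11, 16, 48, 49}
insert 53 → {11, 16, 48, 49, 53}
insert 32 → {11, 16, 32, 48, 49, 53}
fire next event → 11; now {16, 32, 48, 49, 53}
fire next event → 16; now {32, 48, 49, 53}
insert 20 → {20, 32, 48, 49, 53}
fire next event → 20; now {32, 48, 49, 53}
fire next event → 32; now {48, 49, 53}
insert 37 → {37, 48, 49, 53}
insert 7 → {7, 37, 48, 49, 53}
fire next event → 7; now {37, 48, 49, 53}
fire next event → 37; now {48, 49, 53}
insert 44 → {44, 48, 49, 53}
insert 40 → {40, 44, 48, 49, 53}
fire next event → 40; now {44, 48, 49, 53}
insert 33 → {33, 44, 48, 49, 53}
fire next event → 33; now {44, 48, 49, 53}
fire next event → 44; now {48, 49, 53}
insert 45 → {45, 48, 49, 53}
insert 26 → {26, 45, 48, 49, 53}
fire next event → 26; now {45, 48, 49, 53}
insert 30 → {30, 45, 48, 49, 53}
fire next event → 30; now {45, 48, 49, 53}

priority queue: 5, 11, 16, 20, 32, 7, 37, 40, 33, 44, 26, 30; FIFO queue: 5, 49, 16, 48, 11, 53, 32, 20, 37, 7, 44, 40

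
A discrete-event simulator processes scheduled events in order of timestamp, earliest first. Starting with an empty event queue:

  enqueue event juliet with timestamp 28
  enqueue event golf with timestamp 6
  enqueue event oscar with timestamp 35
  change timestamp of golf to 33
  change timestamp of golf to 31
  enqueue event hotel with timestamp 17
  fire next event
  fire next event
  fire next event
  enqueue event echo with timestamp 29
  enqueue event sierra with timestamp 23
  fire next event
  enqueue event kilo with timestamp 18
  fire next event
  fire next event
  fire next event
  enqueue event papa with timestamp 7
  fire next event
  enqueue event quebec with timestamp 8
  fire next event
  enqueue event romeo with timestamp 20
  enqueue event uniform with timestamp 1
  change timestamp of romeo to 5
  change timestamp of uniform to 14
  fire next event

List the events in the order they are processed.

add juliet (timestamp 28) → {juliet:28}
add golf (timestamp 6) → {golf:6, juliet:28}
add oscar (timestamp 35) → {golf:6, juliet:28, oscar:35}
update golf to timestamp 33 → {juliet:28, golf:33, oscar:35}
update golf to timestamp 31 → {juliet:28, golf:31, oscar:35}
add hotel (timestamp 17) → {hotel:17, juliet:28, golf:31, oscar:35}
fire next event → hotel; now {juliet:28, golf:31, oscar:35}
fire next event → juliet; now {golf:31, oscar:35}
fire next event → golf; now {oscar:35}
add echo (timestamp 29) → {echo:29, oscar:35}
add sierra (timestamp 23) → {sierra:23, echo:29, oscar:35}
fire next event → sierra; now {echo:29, oscar:35}
add kilo (timestamp 18) → {kilo:18, echo:29, oscar:35}
fire next event → kilo; now {echo:29, oscar:35}
fire next event → echo; now {oscar:35}
fire next event → oscar; now {}
add papa (timestamp 7) → {papa:7}
fire next event → papa; now {}
add quebec (timestamp 8) → {quebec:8}
fire next event → quebec; now {}
add romeo (timestamp 20) → {romeo:20}
add uniform (timestamp 1) → {uniform:1, romeo:20}
update romeo to timestamp 5 → {uniform:1, romeo:5}
update uniform to timestamp 14 → {romeo:5, uniform:14}
fire next event → romeo; now {uniform:14}

[hotel, juliet, golf, sierra, kilo, echo, oscar, papa, quebec, romeo]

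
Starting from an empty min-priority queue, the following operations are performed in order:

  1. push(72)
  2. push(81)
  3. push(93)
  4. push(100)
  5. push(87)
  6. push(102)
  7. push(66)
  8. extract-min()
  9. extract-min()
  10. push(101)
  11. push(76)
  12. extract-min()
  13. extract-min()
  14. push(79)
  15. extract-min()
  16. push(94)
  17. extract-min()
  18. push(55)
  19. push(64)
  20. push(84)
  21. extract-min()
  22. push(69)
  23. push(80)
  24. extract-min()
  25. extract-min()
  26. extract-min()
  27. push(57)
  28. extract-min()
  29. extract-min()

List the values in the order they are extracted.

insert 72 → {72}
insert 81 → {72, 81}
insert 93 → {72, 81, 93}
insert 100 → {72, 81, 93, 100}
insert 87 → {72, 81, 87, 93, 100}
insert 102 → {72, 81, 87, 93, 100, 102}
insert 66 → {66, 72, 81, 87, 93, 100, 102}
extract-min → 66; now {72, 81, 87, 93, 100, 102}
extract-min → 72; now {81, 87, 93, 100, 102}
insert 101 → {81, 87, 93, 100, 101, 102}
insert 76 → {76, 81, 87, 93, 100, 101, 102}
extract-min → 76; now {81, 87, 93, 100, 101, 102}
extract-min → 81; now {87, 93, 100, 101, 102}
insert 79 → {79, 87, 93, 100, 101, 102}
extract-min → 79; now {87, 93, 100, 101, 102}
insert 94 → {87, 93, 94, 100, 101, 102}
extract-min → 87; now {93, 94, 100, 101, 102}
insert 55 → {55, 93, 94, 100, 101, 102}
insert 64 → {55, 64, 93, 94, 100, 101, 102}
insert 84 → {55, 64, 84, 93, 94, 100, 101, 102}
extract-min → 55; now {64, 84, 93, 94, 100, 101, 102}
insert 69 → {64, 69, 84, 93, 94, 100, 101, 102}
insert 80 → {64, 69, 80, 84, 93, 94, 100, 101, 102}
extract-min → 64; now {69, 80, 84, 93, 94, 100, 101, 102}
extract-min → 69; now {80, 84, 93, 94, 100, 101, 102}
extract-min → 80; now {84, 93, 94, 100, 101, 102}
insert 57 → {57, 84, 93, 94, 100, 101, 102}
extract-min → 57; now {84, 93, 94, 100, 101, 102}
extract-min → 84; now {93, 94, 100, 101, 102}

66 → 72 → 76 → 81 → 79 → 87 → 55 → 64 → 69 → 80 → 57 → 84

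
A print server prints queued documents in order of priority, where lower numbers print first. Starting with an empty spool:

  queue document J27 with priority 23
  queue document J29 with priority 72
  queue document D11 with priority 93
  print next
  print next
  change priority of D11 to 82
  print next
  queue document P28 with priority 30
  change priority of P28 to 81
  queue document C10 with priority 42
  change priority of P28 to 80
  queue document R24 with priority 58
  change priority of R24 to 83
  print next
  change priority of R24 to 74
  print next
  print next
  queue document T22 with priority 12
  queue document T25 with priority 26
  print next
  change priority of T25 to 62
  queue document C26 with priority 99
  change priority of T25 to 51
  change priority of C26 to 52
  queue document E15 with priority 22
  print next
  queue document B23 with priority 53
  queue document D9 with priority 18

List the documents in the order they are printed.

J27, J29, D11, C10, R24, P28, T22, E15

add J27 (priority 23) → {J27:23}
add J29 (priority 72) → {J27:23, J29:72}
add D11 (priority 93) → {J27:23, J29:72, D11:93}
print next → J27; now {J29:72, D11:93}
print next → J29; now {D11:93}
update D11 to priority 82 → {D11:82}
print next → D11; now {}
add P28 (priority 30) → {P28:30}
update P28 to priority 81 → {P28:81}
add C10 (priority 42) → {C10:42, P28:81}
update P28 to priority 80 → {C10:42, P28:80}
add R24 (priority 58) → {C10:42, R24:58, P28:80}
update R24 to priority 83 → {C10:42, P28:80, R24:83}
print next → C10; now {P28:80, R24:83}
update R24 to priority 74 → {R24:74, P28:80}
print next → R24; now {P28:80}
print next → P28; now {}
add T22 (priority 12) → {T22:12}
add T25 (priority 26) → {T22:12, T25:26}
print next → T22; now {T25:26}
update T25 to priority 62 → {T25:62}
add C26 (priority 99) → {T25:62, C26:99}
update T25 to priority 51 → {T25:51, C26:99}
update C26 to priority 52 → {T25:51, C26:52}
add E15 (priority 22) → {E15:22, T25:51, C26:52}
print next → E15; now {T25:51, C26:52}
add B23 (priority 53) → {T25:51, C26:52, B23:53}
add D9 (priority 18) → {D9:18, T25:51, C26:52, B23:53}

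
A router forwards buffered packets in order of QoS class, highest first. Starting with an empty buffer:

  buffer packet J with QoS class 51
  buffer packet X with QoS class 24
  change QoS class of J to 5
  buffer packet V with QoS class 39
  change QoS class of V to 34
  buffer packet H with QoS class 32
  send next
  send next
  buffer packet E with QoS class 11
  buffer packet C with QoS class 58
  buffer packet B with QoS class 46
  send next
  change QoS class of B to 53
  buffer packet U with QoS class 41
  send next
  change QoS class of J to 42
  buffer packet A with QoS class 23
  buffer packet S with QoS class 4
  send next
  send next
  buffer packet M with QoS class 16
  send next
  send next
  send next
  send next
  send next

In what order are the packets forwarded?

add J (QoS class 51) → {J:51}
add X (QoS class 24) → {J:51, X:24}
update J to QoS class 5 → {X:24, J:5}
add V (QoS class 39) → {V:39, X:24, J:5}
update V to QoS class 34 → {V:34, X:24, J:5}
add H (QoS class 32) → {V:34, H:32, X:24, J:5}
send next → V; now {H:32, X:24, J:5}
send next → H; now {X:24, J:5}
add E (QoS class 11) → {X:24, E:11, J:5}
add C (QoS class 58) → {C:58, X:24, E:11, J:5}
add B (QoS class 46) → {C:58, B:46, X:24, E:11, J:5}
send next → C; now {B:46, X:24, E:11, J:5}
update B to QoS class 53 → {B:53, X:24, E:11, J:5}
add U (QoS class 41) → {B:53, U:41, X:24, E:11, J:5}
send next → B; now {U:41, X:24, E:11, J:5}
update J to QoS class 42 → {J:42, U:41, X:24, E:11}
add A (QoS class 23) → {J:42, U:41, X:24, A:23, E:11}
add S (QoS class 4) → {J:42, U:41, X:24, A:23, E:11, S:4}
send next → J; now {U:41, X:24, A:23, E:11, S:4}
send next → U; now {X:24, A:23, E:11, S:4}
add M (QoS class 16) → {X:24, A:23, M:16, E:11, S:4}
send next → X; now {A:23, M:16, E:11, S:4}
send next → A; now {M:16, E:11, S:4}
send next → M; now {E:11, S:4}
send next → E; now {S:4}
send next → S; now {}

V, H, C, B, J, U, X, A, M, E, S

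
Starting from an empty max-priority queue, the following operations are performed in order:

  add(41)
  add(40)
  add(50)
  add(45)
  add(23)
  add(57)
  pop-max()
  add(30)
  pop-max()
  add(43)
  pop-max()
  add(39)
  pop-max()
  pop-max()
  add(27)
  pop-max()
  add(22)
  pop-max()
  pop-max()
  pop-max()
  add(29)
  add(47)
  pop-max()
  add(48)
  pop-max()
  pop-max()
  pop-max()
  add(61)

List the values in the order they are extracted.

insert 41 → {41}
insert 40 → {41, 40}
insert 50 → {50, 41, 40}
insert 45 → {50, 45, 41, 40}
insert 23 → {50, 45, 41, 40, 23}
insert 57 → {57, 50, 45, 41, 40, 23}
pop-max → 57; now {50, 45, 41, 40, 23}
insert 30 → {50, 45, 41, 40, 30, 23}
pop-max → 50; now {45, 41, 40, 30, 23}
insert 43 → {45, 43, 41, 40, 30, 23}
pop-max → 45; now {43, 41, 40, 30, 23}
insert 39 → {43, 41, 40, 39, 30, 23}
pop-max → 43; now {41, 40, 39, 30, 23}
pop-max → 41; now {40, 39, 30, 23}
insert 27 → {40, 39, 30, 27, 23}
pop-max → 40; now {39, 30, 27, 23}
insert 22 → {39, 30, 27, 23, 22}
pop-max → 39; now {30, 27, 23, 22}
pop-max → 30; now {27, 23, 22}
pop-max → 27; now {23, 22}
insert 29 → {29, 23, 22}
insert 47 → {47, 29, 23, 22}
pop-max → 47; now {29, 23, 22}
insert 48 → {48, 29, 23, 22}
pop-max → 48; now {29, 23, 22}
pop-max → 29; now {23, 22}
pop-max → 23; now {22}
insert 61 → {61, 22}

57 → 50 → 45 → 43 → 41 → 40 → 39 → 30 → 27 → 47 → 48 → 29 → 23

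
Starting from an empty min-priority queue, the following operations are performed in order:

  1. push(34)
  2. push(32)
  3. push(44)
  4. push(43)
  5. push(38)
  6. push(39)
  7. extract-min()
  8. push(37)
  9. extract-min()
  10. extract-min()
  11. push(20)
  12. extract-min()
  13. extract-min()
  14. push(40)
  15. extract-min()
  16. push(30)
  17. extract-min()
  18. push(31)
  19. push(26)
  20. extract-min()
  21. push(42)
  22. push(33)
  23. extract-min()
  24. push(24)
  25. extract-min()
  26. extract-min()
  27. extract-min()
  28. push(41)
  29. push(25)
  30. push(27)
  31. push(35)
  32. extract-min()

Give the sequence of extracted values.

[32, 34, 37, 20, 38, 39, 30, 26, 31, 24, 33, 40, 25]

insert 34 → {34}
insert 32 → {32, 34}
insert 44 → {32, 34, 44}
insert 43 → {32, 34, 43, 44}
insert 38 → {32, 34, 38, 43, 44}
insert 39 → {32, 34, 38, 39, 43, 44}
extract-min → 32; now {34, 38, 39, 43, 44}
insert 37 → {34, 37, 38, 39, 43, 44}
extract-min → 34; now {37, 38, 39, 43, 44}
extract-min → 37; now {38, 39, 43, 44}
insert 20 → {20, 38, 39, 43, 44}
extract-min → 20; now {38, 39, 43, 44}
extract-min → 38; now {39, 43, 44}
insert 40 → {39, 40, 43, 44}
extract-min → 39; now {40, 43, 44}
insert 30 → {30, 40, 43, 44}
extract-min → 30; now {40, 43, 44}
insert 31 → {31, 40, 43, 44}
insert 26 → {26, 31, 40, 43, 44}
extract-min → 26; now {31, 40, 43, 44}
insert 42 → {31, 40, 42, 43, 44}
insert 33 → {31, 33, 40, 42, 43, 44}
extract-min → 31; now {33, 40, 42, 43, 44}
insert 24 → {24, 33, 40, 42, 43, 44}
extract-min → 24; now {33, 40, 42, 43, 44}
extract-min → 33; now {40, 42, 43, 44}
extract-min → 40; now {42, 43, 44}
insert 41 → {41, 42, 43, 44}
insert 25 → {25, 41, 42, 43, 44}
insert 27 → {25, 27, 41, 42, 43, 44}
insert 35 → {25, 27, 35, 41, 42, 43, 44}
extract-min → 25; now {27, 35, 41, 42, 43, 44}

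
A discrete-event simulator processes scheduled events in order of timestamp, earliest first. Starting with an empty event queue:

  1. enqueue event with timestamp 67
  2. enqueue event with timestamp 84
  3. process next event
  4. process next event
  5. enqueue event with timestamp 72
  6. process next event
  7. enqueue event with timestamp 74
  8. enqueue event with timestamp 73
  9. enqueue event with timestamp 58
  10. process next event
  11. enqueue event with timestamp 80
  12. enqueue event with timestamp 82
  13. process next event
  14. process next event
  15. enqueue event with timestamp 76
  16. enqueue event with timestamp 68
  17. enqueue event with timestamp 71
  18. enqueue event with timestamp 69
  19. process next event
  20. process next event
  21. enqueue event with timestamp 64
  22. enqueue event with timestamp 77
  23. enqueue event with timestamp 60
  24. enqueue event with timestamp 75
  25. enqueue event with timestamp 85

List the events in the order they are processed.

insert 67 → {67}
insert 84 → {67, 84}
process next event → 67; now {84}
process next event → 84; now {}
insert 72 → {72}
process next event → 72; now {}
insert 74 → {74}
insert 73 → {73, 74}
insert 58 → {58, 73, 74}
process next event → 58; now {73, 74}
insert 80 → {73, 74, 80}
insert 82 → {73, 74, 80, 82}
process next event → 73; now {74, 80, 82}
process next event → 74; now {80, 82}
insert 76 → {76, 80, 82}
insert 68 → {68, 76, 80, 82}
insert 71 → {68, 71, 76, 80, 82}
insert 69 → {68, 69, 71, 76, 80, 82}
process next event → 68; now {69, 71, 76, 80, 82}
process next event → 69; now {71, 76, 80, 82}
insert 64 → {64, 71, 76, 80, 82}
insert 77 → {64, 71, 76, 77, 80, 82}
insert 60 → {60, 64, 71, 76, 77, 80, 82}
insert 75 → {60, 64, 71, 75, 76, 77, 80, 82}
insert 85 → {60, 64, 71, 75, 76, 77, 80, 82, 85}

67 → 84 → 72 → 58 → 73 → 74 → 68 → 69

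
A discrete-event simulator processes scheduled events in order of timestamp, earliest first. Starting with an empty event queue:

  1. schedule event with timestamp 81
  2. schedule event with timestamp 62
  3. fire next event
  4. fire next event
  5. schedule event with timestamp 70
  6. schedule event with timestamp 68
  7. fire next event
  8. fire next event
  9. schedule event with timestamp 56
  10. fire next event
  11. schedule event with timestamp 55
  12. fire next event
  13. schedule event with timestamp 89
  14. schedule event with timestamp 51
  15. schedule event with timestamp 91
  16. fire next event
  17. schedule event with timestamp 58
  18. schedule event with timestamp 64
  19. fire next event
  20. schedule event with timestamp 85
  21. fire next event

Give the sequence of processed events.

62 → 81 → 68 → 70 → 56 → 55 → 51 → 58 → 64

insert 81 → {81}
insert 62 → {62, 81}
fire next event → 62; now {81}
fire next event → 81; now {}
insert 70 → {70}
insert 68 → {68, 70}
fire next event → 68; now {70}
fire next event → 70; now {}
insert 56 → {56}
fire next event → 56; now {}
insert 55 → {55}
fire next event → 55; now {}
insert 89 → {89}
insert 51 → {51, 89}
insert 91 → {51, 89, 91}
fire next event → 51; now {89, 91}
insert 58 → {58, 89, 91}
insert 64 → {58, 64, 89, 91}
fire next event → 58; now {64, 89, 91}
insert 85 → {64, 85, 89, 91}
fire next event → 64; now {85, 89, 91}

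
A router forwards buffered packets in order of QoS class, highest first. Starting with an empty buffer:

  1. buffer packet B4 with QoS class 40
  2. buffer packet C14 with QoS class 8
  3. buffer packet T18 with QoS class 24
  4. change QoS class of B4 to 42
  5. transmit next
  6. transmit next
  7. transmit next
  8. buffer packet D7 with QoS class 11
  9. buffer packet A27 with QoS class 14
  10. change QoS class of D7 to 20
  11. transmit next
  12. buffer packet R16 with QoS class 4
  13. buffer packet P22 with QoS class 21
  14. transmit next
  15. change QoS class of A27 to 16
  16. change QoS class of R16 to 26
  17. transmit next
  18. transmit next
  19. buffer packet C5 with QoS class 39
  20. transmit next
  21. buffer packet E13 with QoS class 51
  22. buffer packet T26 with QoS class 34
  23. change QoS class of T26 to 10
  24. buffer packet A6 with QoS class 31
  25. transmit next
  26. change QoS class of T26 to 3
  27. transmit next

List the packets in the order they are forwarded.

[B4, T18, C14, D7, P22, R16, A27, C5, E13, A6]

add B4 (QoS class 40) → {B4:40}
add C14 (QoS class 8) → {B4:40, C14:8}
add T18 (QoS class 24) → {B4:40, T18:24, C14:8}
update B4 to QoS class 42 → {B4:42, T18:24, C14:8}
transmit next → B4; now {T18:24, C14:8}
transmit next → T18; now {C14:8}
transmit next → C14; now {}
add D7 (QoS class 11) → {D7:11}
add A27 (QoS class 14) → {A27:14, D7:11}
update D7 to QoS class 20 → {D7:20, A27:14}
transmit next → D7; now {A27:14}
add R16 (QoS class 4) → {A27:14, R16:4}
add P22 (QoS class 21) → {P22:21, A27:14, R16:4}
transmit next → P22; now {A27:14, R16:4}
update A27 to QoS class 16 → {A27:16, R16:4}
update R16 to QoS class 26 → {R16:26, A27:16}
transmit next → R16; now {A27:16}
transmit next → A27; now {}
add C5 (QoS class 39) → {C5:39}
transmit next → C5; now {}
add E13 (QoS class 51) → {E13:51}
add T26 (QoS class 34) → {E13:51, T26:34}
update T26 to QoS class 10 → {E13:51, T26:10}
add A6 (QoS class 31) → {E13:51, A6:31, T26:10}
transmit next → E13; now {A6:31, T26:10}
update T26 to QoS class 3 → {A6:31, T26:3}
transmit next → A6; now {T26:3}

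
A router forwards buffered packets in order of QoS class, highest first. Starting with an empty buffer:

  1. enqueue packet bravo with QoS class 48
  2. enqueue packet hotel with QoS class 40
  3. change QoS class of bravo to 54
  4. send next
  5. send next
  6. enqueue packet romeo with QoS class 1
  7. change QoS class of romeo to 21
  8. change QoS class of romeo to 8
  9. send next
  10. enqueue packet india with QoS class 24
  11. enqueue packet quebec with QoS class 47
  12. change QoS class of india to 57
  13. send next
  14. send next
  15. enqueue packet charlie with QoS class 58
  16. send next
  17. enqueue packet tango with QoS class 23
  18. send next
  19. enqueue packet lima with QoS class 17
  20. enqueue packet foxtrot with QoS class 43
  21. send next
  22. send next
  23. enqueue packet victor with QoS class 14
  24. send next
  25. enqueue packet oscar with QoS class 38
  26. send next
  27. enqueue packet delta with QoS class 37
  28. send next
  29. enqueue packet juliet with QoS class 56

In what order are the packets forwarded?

add bravo (QoS class 48) → {bravo:48}
add hotel (QoS class 40) → {bravo:48, hotel:40}
update bravo to QoS class 54 → {bravo:54, hotel:40}
send next → bravo; now {hotel:40}
send next → hotel; now {}
add romeo (QoS class 1) → {romeo:1}
update romeo to QoS class 21 → {romeo:21}
update romeo to QoS class 8 → {romeo:8}
send next → romeo; now {}
add india (QoS class 24) → {india:24}
add quebec (QoS class 47) → {quebec:47, india:24}
update india to QoS class 57 → {india:57, quebec:47}
send next → india; now {quebec:47}
send next → quebec; now {}
add charlie (QoS class 58) → {charlie:58}
send next → charlie; now {}
add tango (QoS class 23) → {tango:23}
send next → tango; now {}
add lima (QoS class 17) → {lima:17}
add foxtrot (QoS class 43) → {foxtrot:43, lima:17}
send next → foxtrot; now {lima:17}
send next → lima; now {}
add victor (QoS class 14) → {victor:14}
send next → victor; now {}
add oscar (QoS class 38) → {oscar:38}
send next → oscar; now {}
add delta (QoS class 37) → {delta:37}
send next → delta; now {}
add juliet (QoS class 56) → {juliet:56}

bravo, hotel, romeo, india, quebec, charlie, tango, foxtrot, lima, victor, oscar, delta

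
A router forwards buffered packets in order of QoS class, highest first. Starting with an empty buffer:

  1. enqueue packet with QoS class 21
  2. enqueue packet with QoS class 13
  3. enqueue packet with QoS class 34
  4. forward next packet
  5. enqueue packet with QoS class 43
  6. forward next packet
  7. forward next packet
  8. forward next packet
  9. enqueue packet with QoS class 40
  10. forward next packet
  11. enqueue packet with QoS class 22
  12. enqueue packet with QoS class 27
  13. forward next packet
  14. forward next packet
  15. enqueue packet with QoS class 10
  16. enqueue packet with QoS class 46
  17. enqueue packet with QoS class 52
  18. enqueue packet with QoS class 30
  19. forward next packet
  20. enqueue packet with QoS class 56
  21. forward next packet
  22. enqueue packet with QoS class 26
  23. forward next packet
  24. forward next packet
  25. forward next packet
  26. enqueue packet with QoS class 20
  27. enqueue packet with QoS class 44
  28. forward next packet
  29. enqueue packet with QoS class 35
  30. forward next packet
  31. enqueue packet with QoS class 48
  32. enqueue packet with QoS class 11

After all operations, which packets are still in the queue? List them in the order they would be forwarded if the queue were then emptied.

48, 20, 11, 10

insert 21 → {21}
insert 13 → {21, 13}
insert 34 → {34, 21, 13}
forward next packet → 34; now {21, 13}
insert 43 → {43, 21, 13}
forward next packet → 43; now {21, 13}
forward next packet → 21; now {13}
forward next packet → 13; now {}
insert 40 → {40}
forward next packet → 40; now {}
insert 22 → {22}
insert 27 → {27, 22}
forward next packet → 27; now {22}
forward next packet → 22; now {}
insert 10 → {10}
insert 46 → {46, 10}
insert 52 → {52, 46, 10}
insert 30 → {52, 46, 30, 10}
forward next packet → 52; now {46, 30, 10}
insert 56 → {56, 46, 30, 10}
forward next packet → 56; now {46, 30, 10}
insert 26 → {46, 30, 26, 10}
forward next packet → 46; now {30, 26, 10}
forward next packet → 30; now {26, 10}
forward next packet → 26; now {10}
insert 20 → {20, 10}
insert 44 → {44, 20, 10}
forward next packet → 44; now {20, 10}
insert 35 → {35, 20, 10}
forward next packet → 35; now {20, 10}
insert 48 → {48, 20, 10}
insert 11 → {48, 20, 11, 10}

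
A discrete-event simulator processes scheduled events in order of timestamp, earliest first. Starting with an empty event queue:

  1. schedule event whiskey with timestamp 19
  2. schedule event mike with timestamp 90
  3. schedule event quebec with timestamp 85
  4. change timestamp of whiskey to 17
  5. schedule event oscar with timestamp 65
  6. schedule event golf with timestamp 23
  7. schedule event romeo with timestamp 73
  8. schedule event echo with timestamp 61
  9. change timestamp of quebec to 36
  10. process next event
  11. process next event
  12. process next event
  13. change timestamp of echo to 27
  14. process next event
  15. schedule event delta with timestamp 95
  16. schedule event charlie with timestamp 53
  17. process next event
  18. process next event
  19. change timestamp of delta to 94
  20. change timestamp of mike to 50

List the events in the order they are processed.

add whiskey (timestamp 19) → {whiskey:19}
add mike (timestamp 90) → {whiskey:19, mike:90}
add quebec (timestamp 85) → {whiskey:19, quebec:85, mike:90}
update whiskey to timestamp 17 → {whiskey:17, quebec:85, mike:90}
add oscar (timestamp 65) → {whiskey:17, oscar:65, quebec:85, mike:90}
add golf (timestamp 23) → {whiskey:17, golf:23, oscar:65, quebec:85, mike:90}
add romeo (timestamp 73) → {whiskey:17, golf:23, oscar:65, romeo:73, quebec:85, mike:90}
add echo (timestamp 61) → {whiskey:17, golf:23, echo:61, oscar:65, romeo:73, quebec:85, mike:90}
update quebec to timestamp 36 → {whiskey:17, golf:23, quebec:36, echo:61, oscar:65, romeo:73, mike:90}
process next event → whiskey; now {golf:23, quebec:36, echo:61, oscar:65, romeo:73, mike:90}
process next event → golf; now {quebec:36, echo:61, oscar:65, romeo:73, mike:90}
process next event → quebec; now {echo:61, oscar:65, romeo:73, mike:90}
update echo to timestamp 27 → {echo:27, oscar:65, romeo:73, mike:90}
process next event → echo; now {oscar:65, romeo:73, mike:90}
add delta (timestamp 95) → {oscar:65, romeo:73, mike:90, delta:95}
add charlie (timestamp 53) → {charlie:53, oscar:65, romeo:73, mike:90, delta:95}
process next event → charlie; now {oscar:65, romeo:73, mike:90, delta:95}
process next event → oscar; now {romeo:73, mike:90, delta:95}
update delta to timestamp 94 → {romeo:73, mike:90, delta:94}
update mike to timestamp 50 → {mike:50, romeo:73, delta:94}

[whiskey, golf, quebec, echo, charlie, oscar]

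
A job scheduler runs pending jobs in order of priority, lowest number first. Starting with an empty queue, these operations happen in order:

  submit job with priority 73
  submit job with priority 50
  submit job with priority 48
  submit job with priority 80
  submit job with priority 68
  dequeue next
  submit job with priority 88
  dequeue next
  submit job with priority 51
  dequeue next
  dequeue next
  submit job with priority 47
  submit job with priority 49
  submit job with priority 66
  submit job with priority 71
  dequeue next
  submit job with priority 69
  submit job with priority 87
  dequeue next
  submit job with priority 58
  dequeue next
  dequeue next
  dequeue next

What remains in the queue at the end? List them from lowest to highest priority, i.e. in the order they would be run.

insert 73 → {73}
insert 50 → {50, 73}
insert 48 → {48, 50, 73}
insert 80 → {48, 50, 73, 80}
insert 68 → {48, 50, 68, 73, 80}
dequeue next → 48; now {50, 68, 73, 80}
insert 88 → {50, 68, 73, 80, 88}
dequeue next → 50; now {68, 73, 80, 88}
insert 51 → {51, 68, 73, 80, 88}
dequeue next → 51; now {68, 73, 80, 88}
dequeue next → 68; now {73, 80, 88}
insert 47 → {47, 73, 80, 88}
insert 49 → {47, 49, 73, 80, 88}
insert 66 → {47, 49, 66, 73, 80, 88}
insert 71 → {47, 49, 66, 71, 73, 80, 88}
dequeue next → 47; now {49, 66, 71, 73, 80, 88}
insert 69 → {49, 66, 69, 71, 73, 80, 88}
insert 87 → {49, 66, 69, 71, 73, 80, 87, 88}
dequeue next → 49; now {66, 69, 71, 73, 80, 87, 88}
insert 58 → {58, 66, 69, 71, 73, 80, 87, 88}
dequeue next → 58; now {66, 69, 71, 73, 80, 87, 88}
dequeue next → 66; now {69, 71, 73, 80, 87, 88}
dequeue next → 69; now {71, 73, 80, 87, 88}

[71, 73, 80, 87, 88]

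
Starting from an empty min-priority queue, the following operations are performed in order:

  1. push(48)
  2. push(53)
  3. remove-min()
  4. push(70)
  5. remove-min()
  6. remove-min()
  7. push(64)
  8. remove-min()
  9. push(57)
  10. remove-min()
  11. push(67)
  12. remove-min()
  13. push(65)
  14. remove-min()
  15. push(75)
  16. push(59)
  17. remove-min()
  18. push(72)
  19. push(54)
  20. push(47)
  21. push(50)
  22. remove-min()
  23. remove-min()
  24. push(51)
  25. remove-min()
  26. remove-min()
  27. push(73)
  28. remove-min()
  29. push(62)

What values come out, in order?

48 → 53 → 70 → 64 → 57 → 67 → 65 → 59 → 47 → 50 → 51 → 54 → 72

insert 48 → {48}
insert 53 → {48, 53}
remove-min → 48; now {53}
insert 70 → {53, 70}
remove-min → 53; now {70}
remove-min → 70; now {}
insert 64 → {64}
remove-min → 64; now {}
insert 57 → {57}
remove-min → 57; now {}
insert 67 → {67}
remove-min → 67; now {}
insert 65 → {65}
remove-min → 65; now {}
insert 75 → {75}
insert 59 → {59, 75}
remove-min → 59; now {75}
insert 72 → {72, 75}
insert 54 → {54, 72, 75}
insert 47 → {47, 54, 72, 75}
insert 50 → {47, 50, 54, 72, 75}
remove-min → 47; now {50, 54, 72, 75}
remove-min → 50; now {54, 72, 75}
insert 51 → {51, 54, 72, 75}
remove-min → 51; now {54, 72, 75}
remove-min → 54; now {72, 75}
insert 73 → {72, 73, 75}
remove-min → 72; now {73, 75}
insert 62 → {62, 73, 75}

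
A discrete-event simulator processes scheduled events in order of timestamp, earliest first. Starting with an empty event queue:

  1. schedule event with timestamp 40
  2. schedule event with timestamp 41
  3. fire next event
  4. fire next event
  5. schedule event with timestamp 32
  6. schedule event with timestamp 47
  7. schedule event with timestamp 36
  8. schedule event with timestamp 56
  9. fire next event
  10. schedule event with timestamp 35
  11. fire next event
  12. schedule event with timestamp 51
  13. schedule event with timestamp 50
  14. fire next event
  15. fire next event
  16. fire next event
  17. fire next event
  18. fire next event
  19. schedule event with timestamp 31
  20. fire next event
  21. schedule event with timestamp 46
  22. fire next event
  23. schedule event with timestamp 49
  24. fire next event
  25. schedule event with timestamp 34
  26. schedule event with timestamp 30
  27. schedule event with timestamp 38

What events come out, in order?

[40, 41, 32, 35, 36, 47, 50, 51, 56, 31, 46, 49]

insert 40 → {40}
insert 41 → {40, 41}
fire next event → 40; now {41}
fire next event → 41; now {}
insert 32 → {32}
insert 47 → {32, 47}
insert 36 → {32, 36, 47}
insert 56 → {32, 36, 47, 56}
fire next event → 32; now {36, 47, 56}
insert 35 → {35, 36, 47, 56}
fire next event → 35; now {36, 47, 56}
insert 51 → {36, 47, 51, 56}
insert 50 → {36, 47, 50, 51, 56}
fire next event → 36; now {47, 50, 51, 56}
fire next event → 47; now {50, 51, 56}
fire next event → 50; now {51, 56}
fire next event → 51; now {56}
fire next event → 56; now {}
insert 31 → {31}
fire next event → 31; now {}
insert 46 → {46}
fire next event → 46; now {}
insert 49 → {49}
fire next event → 49; now {}
insert 34 → {34}
insert 30 → {30, 34}
insert 38 → {30, 34, 38}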